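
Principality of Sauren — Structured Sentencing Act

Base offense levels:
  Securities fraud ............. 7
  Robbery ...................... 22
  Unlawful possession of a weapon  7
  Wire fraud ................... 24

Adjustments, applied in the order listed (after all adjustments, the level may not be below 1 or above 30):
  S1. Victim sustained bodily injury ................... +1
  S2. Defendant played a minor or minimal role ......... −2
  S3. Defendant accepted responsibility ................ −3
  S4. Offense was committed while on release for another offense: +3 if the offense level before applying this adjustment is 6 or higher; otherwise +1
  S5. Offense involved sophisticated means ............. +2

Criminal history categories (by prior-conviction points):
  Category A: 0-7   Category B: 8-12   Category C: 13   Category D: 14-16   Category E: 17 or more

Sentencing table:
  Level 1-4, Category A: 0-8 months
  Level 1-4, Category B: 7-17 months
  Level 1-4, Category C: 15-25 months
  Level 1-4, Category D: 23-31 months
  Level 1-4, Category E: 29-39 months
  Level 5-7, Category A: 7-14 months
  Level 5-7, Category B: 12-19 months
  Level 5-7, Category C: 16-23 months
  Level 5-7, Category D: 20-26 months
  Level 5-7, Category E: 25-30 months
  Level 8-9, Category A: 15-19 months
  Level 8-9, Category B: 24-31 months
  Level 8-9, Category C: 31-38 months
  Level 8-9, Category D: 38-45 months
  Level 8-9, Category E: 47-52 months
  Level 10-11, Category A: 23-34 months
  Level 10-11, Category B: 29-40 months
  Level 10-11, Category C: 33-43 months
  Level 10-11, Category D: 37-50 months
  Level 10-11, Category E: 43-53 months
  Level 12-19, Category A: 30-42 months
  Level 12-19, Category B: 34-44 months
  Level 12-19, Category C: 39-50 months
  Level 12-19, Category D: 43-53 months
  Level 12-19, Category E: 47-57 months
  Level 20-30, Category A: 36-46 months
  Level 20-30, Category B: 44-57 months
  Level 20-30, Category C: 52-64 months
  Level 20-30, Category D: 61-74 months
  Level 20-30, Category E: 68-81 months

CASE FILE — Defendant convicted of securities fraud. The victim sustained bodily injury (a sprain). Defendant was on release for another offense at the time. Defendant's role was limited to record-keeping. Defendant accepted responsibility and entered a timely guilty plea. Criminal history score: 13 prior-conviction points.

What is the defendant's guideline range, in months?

Base offense level for securities fraud: 7.
S1 applies: 7 + 1 = 8.
S2 applies: 8 − 2 = 6.
S3 applies: 6 − 3 = 3.
S4 applies (level before this adjustment is 3 < 6, so +1): 3 + 1 = 4.
Final offense level: 4.
Criminal history: 13 prior points → Category C (13).
Level 4 falls in the 1-4 band.
Grid: Level 1-4 × Category C = 15-25 months.

15-25 months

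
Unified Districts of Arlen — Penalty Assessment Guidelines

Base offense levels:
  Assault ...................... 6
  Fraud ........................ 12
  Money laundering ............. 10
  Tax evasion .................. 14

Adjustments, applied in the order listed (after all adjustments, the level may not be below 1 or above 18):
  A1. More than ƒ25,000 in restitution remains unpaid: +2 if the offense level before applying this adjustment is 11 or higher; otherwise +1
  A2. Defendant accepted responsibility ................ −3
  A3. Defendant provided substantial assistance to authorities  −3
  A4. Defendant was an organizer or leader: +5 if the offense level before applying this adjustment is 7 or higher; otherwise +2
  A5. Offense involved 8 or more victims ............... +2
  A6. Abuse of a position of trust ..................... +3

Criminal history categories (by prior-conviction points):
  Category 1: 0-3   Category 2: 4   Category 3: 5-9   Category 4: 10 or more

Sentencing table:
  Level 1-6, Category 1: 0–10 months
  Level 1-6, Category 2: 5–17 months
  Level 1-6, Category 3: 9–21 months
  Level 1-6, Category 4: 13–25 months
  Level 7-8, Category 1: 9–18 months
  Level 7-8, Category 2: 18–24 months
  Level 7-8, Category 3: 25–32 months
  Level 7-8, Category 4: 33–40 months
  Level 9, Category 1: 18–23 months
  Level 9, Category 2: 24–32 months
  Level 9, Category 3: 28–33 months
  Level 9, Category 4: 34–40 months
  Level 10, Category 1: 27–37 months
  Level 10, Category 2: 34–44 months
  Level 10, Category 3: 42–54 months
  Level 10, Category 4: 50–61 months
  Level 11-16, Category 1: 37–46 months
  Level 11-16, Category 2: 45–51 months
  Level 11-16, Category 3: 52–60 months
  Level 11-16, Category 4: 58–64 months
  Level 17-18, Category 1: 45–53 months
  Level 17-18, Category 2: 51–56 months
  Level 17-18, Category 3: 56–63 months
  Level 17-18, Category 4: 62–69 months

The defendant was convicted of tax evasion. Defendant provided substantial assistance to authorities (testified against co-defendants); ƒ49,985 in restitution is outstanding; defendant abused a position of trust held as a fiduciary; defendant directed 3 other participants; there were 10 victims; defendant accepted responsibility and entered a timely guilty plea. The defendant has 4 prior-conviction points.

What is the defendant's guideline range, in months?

Base offense level for tax evasion: 14.
A1 applies (level before this adjustment is 14 ≥ 11, so +2): 14 + 2 = 16.
A2 applies: 16 − 3 = 13.
A3 applies: 13 − 3 = 10.
A4 applies (level before this adjustment is 10 ≥ 7, so +5): 10 + 5 = 15.
A5 applies: 15 + 2 = 17.
A6 applies: 17 + 3 = 20.
Level 20 exceeds the maximum of 18; capped at 18.
Final offense level: 18.
Criminal history: 4 prior points → Category 2 (4).
Level 18 falls in the 17-18 band.
Grid: Level 17-18 × Category 2 = 51-56 months.

51-56 months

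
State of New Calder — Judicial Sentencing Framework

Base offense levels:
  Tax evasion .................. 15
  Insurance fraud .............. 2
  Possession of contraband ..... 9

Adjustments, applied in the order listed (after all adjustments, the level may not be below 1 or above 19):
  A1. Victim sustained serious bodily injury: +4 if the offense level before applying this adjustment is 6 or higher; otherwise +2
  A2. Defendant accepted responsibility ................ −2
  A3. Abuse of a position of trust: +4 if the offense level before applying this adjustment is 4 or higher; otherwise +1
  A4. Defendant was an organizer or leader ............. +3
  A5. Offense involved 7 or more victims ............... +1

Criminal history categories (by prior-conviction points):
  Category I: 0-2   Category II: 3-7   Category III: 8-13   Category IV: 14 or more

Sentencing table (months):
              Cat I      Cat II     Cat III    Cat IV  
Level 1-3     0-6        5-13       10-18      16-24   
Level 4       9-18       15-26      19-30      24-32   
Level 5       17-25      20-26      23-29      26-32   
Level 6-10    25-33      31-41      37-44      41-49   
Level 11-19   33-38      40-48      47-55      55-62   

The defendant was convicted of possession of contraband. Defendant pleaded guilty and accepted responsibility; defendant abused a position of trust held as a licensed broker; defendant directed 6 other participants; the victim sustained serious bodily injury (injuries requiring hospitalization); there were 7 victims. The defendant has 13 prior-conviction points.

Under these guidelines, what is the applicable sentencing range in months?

Base offense level for possession of contraband: 9.
A1 applies (level before this adjustment is 9 ≥ 6, so +4): 9 + 4 = 13.
A2 applies: 13 − 2 = 11.
A3 applies (level before this adjustment is 11 ≥ 4, so +4): 11 + 4 = 15.
A4 applies: 15 + 3 = 18.
A5 applies: 18 + 1 = 19.
Final offense level: 19.
Criminal history: 13 prior points → Category III (8-13).
Level 19 falls in the 11-19 band.
Grid: Level 11-19 × Category III = 47-55 months.

47-55 months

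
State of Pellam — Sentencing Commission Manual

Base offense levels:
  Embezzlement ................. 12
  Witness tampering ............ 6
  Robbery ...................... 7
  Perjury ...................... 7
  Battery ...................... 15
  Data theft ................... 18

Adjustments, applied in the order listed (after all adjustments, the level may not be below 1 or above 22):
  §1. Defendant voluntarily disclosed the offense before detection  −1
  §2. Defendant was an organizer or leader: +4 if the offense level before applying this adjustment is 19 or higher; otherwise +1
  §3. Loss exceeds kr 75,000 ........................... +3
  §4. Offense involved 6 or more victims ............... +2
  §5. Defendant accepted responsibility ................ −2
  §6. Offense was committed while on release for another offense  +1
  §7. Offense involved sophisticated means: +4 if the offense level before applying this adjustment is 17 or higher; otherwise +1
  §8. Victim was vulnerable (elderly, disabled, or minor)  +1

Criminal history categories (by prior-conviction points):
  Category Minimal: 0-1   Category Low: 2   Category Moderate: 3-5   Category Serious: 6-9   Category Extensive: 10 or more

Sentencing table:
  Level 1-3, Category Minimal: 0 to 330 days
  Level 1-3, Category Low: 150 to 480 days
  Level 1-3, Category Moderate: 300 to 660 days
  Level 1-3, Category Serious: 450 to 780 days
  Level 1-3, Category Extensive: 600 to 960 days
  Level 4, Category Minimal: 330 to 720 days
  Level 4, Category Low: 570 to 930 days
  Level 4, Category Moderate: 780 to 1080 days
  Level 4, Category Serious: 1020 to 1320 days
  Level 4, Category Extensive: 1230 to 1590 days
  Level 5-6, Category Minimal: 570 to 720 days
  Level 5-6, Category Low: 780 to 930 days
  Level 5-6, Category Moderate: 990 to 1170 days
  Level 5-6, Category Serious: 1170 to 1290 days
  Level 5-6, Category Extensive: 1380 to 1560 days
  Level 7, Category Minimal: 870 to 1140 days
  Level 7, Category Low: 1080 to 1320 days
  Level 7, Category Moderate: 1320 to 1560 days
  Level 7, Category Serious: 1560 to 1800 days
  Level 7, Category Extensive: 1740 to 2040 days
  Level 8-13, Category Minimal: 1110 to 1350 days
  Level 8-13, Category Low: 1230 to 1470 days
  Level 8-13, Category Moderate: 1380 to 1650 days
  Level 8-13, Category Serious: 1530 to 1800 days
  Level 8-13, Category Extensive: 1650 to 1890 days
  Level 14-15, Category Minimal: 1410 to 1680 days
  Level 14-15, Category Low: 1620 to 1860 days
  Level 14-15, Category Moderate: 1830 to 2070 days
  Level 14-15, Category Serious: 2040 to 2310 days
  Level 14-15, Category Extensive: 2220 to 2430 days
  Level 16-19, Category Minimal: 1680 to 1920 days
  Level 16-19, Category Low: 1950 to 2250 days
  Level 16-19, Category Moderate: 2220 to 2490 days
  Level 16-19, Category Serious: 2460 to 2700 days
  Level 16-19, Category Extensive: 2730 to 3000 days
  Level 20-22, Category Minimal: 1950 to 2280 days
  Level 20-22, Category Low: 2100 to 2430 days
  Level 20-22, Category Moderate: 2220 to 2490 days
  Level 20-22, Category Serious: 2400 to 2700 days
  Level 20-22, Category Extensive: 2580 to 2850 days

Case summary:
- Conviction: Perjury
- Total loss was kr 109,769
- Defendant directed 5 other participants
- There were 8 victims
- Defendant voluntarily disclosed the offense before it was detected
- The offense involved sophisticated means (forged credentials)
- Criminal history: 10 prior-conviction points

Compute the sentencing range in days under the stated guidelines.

Base offense level for perjury: 7.
§1 applies: 7 − 1 = 6.
§2 applies (level before this adjustment is 6 < 19, so +1): 6 + 1 = 7.
§3 applies: 7 + 3 = 10.
§4 applies: 10 + 2 = 12.
§7 applies (level before this adjustment is 12 < 17, so +1): 12 + 1 = 13.
§8 does not apply.
Final offense level: 13.
Criminal history: 10 prior points → Category Extensive (10+).
Level 13 falls in the 8-13 band.
Grid: Level 8-13 × Category Extensive = 1650-1890 days.

1650-1890 days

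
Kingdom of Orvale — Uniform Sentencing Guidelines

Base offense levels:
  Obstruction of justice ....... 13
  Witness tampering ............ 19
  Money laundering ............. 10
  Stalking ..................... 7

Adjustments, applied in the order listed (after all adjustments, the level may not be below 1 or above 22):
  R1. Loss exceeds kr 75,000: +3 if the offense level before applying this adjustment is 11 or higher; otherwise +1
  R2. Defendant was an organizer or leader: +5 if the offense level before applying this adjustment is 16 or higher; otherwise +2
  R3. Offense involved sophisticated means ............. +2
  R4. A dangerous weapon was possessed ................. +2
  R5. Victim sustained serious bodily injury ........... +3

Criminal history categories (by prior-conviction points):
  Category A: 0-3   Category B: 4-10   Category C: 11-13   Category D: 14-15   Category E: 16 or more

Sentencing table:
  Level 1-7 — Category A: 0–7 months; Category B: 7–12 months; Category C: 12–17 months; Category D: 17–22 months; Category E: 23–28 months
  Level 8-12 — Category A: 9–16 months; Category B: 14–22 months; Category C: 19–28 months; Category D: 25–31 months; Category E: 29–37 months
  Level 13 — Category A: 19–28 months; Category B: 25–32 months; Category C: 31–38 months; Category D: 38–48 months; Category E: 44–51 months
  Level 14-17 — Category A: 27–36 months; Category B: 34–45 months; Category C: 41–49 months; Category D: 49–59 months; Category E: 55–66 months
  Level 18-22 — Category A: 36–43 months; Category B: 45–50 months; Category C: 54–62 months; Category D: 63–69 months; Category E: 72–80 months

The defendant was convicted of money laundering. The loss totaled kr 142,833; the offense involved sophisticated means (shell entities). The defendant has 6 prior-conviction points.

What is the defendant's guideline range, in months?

25-32 months

Base offense level for money laundering: 10.
R1 applies (level before this adjustment is 10 < 11, so +1): 10 + 1 = 11.
R3 applies: 11 + 2 = 13.
Final offense level: 13.
Criminal history: 6 prior points → Category B (4-10).
Level 13 falls in the 13 band.
Grid: Level 13 × Category B = 25-32 months.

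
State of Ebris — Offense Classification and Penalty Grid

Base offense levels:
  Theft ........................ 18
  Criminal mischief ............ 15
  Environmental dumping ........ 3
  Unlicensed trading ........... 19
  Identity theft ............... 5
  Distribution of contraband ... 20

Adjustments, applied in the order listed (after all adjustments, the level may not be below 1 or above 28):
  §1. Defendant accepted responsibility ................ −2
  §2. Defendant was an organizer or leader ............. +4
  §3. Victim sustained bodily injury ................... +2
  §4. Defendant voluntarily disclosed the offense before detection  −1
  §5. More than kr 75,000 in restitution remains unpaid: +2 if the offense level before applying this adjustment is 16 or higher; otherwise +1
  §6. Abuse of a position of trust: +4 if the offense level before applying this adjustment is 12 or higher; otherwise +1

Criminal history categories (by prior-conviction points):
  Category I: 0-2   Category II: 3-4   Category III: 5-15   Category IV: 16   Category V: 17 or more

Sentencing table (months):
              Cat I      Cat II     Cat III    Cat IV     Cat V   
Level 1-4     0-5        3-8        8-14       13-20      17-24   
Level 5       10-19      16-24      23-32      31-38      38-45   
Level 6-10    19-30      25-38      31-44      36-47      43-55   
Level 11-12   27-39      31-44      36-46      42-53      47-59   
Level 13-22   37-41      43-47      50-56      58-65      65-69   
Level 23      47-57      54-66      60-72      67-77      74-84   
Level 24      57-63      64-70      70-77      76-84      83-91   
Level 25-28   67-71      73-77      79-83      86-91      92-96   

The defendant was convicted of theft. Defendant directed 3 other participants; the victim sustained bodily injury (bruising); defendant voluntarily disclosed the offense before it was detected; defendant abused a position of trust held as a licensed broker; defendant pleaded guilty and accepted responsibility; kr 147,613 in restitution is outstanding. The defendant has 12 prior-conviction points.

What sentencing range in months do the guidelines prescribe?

Base offense level for theft: 18.
§1 applies: 18 − 2 = 16.
§2 applies: 16 + 4 = 20.
§3 applies: 20 + 2 = 22.
§4 applies: 22 − 1 = 21.
§5 applies (level before this adjustment is 21 ≥ 16, so +2): 21 + 2 = 23.
§6 applies (level before this adjustment is 23 ≥ 12, so +4): 23 + 4 = 27.
Final offense level: 27.
Criminal history: 12 prior points → Category III (5-15).
Level 27 falls in the 25-28 band.
Grid: Level 25-28 × Category III = 79-83 months.

79-83 months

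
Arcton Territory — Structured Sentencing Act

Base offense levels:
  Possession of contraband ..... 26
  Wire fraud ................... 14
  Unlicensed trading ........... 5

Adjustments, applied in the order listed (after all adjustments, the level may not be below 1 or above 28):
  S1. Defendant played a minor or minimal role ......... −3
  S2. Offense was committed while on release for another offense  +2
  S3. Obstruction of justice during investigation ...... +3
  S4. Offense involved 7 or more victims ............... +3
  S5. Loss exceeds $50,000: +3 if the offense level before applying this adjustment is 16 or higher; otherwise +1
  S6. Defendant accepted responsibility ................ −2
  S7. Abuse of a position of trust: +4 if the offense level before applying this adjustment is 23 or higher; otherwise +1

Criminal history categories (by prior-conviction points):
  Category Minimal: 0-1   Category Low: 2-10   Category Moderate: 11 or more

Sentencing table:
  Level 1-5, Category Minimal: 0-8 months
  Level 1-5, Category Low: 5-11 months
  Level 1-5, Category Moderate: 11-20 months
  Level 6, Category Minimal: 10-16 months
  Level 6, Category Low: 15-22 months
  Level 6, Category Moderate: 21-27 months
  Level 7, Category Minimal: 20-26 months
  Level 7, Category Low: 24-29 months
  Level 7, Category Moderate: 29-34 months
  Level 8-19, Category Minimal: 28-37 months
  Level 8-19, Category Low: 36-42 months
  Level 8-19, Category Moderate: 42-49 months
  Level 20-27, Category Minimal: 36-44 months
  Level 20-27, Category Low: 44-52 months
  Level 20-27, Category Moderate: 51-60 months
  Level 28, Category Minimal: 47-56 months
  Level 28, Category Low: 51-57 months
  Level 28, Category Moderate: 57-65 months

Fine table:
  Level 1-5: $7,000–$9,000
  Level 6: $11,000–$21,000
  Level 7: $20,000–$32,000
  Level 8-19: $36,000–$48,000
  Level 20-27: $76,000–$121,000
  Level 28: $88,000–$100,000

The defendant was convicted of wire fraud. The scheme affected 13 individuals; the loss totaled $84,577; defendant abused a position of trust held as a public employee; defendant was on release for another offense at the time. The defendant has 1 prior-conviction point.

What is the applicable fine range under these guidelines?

Base offense level for wire fraud: 14.
S2 applies: 14 + 2 = 16.
S3 does not apply.
S4 applies: 16 + 3 = 19.
S5 applies (level before this adjustment is 19 ≥ 16, so +3): 19 + 3 = 22.
S7 applies (level before this adjustment is 22 < 23, so +1): 22 + 1 = 23.
Final offense level: 23.
Level 23 falls in the 20-27 band.
Fine table: Level 20-27 → $76,000–$121,000.

$76,000–$121,000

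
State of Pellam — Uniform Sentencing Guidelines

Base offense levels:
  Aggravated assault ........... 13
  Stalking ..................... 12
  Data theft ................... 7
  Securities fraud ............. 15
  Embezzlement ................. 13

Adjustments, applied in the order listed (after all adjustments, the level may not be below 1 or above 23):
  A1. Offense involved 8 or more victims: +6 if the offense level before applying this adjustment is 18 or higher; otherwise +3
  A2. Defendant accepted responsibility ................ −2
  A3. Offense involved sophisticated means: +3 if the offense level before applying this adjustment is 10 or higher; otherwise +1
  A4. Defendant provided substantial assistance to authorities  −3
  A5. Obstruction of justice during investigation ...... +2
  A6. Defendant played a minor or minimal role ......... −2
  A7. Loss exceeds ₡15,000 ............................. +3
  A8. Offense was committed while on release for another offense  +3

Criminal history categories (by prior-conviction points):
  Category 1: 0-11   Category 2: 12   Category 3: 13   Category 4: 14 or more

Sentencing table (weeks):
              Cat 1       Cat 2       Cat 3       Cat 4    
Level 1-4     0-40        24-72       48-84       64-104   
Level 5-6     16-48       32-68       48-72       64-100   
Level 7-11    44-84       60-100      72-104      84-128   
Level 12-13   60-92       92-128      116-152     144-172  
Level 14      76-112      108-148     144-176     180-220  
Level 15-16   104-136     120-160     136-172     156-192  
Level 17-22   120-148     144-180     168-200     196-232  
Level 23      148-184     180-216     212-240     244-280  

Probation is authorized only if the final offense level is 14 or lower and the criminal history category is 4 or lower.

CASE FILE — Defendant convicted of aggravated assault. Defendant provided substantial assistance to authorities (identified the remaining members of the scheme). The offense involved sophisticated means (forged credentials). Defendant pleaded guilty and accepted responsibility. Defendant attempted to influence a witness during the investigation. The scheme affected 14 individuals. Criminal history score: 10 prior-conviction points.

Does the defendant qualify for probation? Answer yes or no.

No

Base offense level for aggravated assault: 13.
A1 applies (level before this adjustment is 13 < 18, so +3): 13 + 3 = 16.
A2 applies: 16 − 2 = 14.
A3 applies (level before this adjustment is 14 ≥ 10, so +3): 14 + 3 = 17.
A4 applies: 17 − 3 = 14.
A5 applies: 14 + 2 = 16.
A6 does not apply.
A8 does not apply.
Final offense level: 16.
Criminal history: 10 prior points → Category 1 (0-11).
Level 16 falls in the 15-16 band.
Grid: Level 15-16 × Category 1 = 104-136 weeks.
Probation check: level 16 > 14 and category 1 ≤ 4 → not eligible.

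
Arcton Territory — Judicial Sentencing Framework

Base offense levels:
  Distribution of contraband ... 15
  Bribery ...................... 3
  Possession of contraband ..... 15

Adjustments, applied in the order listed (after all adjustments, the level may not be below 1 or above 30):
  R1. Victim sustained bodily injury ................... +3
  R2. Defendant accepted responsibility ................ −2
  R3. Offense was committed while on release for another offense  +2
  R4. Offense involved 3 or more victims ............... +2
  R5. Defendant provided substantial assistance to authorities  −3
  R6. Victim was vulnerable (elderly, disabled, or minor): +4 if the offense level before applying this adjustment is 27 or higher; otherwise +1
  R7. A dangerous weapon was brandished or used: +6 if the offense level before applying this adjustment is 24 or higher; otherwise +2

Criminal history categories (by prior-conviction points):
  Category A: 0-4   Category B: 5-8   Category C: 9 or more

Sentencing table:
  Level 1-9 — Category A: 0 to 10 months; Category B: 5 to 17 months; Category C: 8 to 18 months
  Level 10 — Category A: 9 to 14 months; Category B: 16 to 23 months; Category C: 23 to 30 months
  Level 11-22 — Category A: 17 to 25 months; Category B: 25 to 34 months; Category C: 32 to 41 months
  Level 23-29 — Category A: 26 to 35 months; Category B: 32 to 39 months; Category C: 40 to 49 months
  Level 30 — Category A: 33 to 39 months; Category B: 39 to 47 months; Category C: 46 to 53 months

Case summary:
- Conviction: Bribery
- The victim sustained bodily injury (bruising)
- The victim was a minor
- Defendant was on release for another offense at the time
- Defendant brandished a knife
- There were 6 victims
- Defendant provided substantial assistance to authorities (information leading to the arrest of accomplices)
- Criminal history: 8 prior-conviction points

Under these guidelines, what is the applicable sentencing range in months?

16-23 months

Base offense level for bribery: 3.
R1 applies: 3 + 3 = 6.
R3 applies: 6 + 2 = 8.
R4 applies: 8 + 2 = 10.
R5 applies: 10 − 3 = 7.
R6 applies (level before this adjustment is 7 < 27, so +1): 7 + 1 = 8.
R7 applies (level before this adjustment is 8 < 24, so +2): 8 + 2 = 10.
Final offense level: 10.
Criminal history: 8 prior points → Category B (5-8).
Level 10 falls in the 10 band.
Grid: Level 10 × Category B = 16-23 months.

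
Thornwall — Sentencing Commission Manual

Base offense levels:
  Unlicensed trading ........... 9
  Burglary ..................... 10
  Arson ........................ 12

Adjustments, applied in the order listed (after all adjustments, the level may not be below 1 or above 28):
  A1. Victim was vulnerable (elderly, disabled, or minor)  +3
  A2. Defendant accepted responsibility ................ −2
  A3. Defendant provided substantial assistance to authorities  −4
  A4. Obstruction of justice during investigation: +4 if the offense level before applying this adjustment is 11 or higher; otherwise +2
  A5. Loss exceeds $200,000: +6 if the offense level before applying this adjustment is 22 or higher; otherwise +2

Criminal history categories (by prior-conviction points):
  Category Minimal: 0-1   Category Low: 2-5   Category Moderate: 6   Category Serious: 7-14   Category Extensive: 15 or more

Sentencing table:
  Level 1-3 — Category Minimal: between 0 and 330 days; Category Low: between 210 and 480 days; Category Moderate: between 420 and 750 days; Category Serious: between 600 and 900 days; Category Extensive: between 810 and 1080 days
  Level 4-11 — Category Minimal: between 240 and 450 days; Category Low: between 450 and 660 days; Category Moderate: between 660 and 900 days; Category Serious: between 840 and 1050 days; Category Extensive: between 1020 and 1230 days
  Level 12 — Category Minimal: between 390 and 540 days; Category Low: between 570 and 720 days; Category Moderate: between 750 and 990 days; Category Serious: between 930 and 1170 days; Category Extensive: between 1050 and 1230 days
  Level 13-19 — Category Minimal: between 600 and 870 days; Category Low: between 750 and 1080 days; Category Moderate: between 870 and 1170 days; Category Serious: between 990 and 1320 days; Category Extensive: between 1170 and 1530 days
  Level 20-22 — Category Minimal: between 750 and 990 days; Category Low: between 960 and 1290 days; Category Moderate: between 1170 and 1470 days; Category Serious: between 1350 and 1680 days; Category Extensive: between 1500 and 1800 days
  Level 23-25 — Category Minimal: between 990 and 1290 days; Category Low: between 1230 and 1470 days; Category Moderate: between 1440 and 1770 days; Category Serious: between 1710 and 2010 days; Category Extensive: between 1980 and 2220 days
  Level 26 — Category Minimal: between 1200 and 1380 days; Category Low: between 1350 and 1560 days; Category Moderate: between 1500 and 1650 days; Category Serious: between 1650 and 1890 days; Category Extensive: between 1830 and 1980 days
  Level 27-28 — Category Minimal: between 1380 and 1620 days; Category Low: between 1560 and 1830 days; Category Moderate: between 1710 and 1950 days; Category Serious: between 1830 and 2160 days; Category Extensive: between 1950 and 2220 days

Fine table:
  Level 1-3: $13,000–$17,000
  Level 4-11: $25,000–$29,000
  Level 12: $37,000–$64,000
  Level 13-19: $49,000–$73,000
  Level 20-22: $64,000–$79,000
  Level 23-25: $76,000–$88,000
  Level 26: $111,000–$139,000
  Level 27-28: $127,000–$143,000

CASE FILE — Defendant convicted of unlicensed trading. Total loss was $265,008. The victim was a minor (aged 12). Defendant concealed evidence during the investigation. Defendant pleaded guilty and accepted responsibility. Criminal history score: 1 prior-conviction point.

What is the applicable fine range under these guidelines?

Base offense level for unlicensed trading: 9.
A1 applies: 9 + 3 = 12.
A2 applies: 12 − 2 = 10.
A4 applies (level before this adjustment is 10 < 11, so +2): 10 + 2 = 12.
A5 applies (level before this adjustment is 12 < 22, so +2): 12 + 2 = 14.
Final offense level: 14.
Level 14 falls in the 13-19 band.
Fine table: Level 13-19 → $49,000–$73,000.

$49,000–$73,000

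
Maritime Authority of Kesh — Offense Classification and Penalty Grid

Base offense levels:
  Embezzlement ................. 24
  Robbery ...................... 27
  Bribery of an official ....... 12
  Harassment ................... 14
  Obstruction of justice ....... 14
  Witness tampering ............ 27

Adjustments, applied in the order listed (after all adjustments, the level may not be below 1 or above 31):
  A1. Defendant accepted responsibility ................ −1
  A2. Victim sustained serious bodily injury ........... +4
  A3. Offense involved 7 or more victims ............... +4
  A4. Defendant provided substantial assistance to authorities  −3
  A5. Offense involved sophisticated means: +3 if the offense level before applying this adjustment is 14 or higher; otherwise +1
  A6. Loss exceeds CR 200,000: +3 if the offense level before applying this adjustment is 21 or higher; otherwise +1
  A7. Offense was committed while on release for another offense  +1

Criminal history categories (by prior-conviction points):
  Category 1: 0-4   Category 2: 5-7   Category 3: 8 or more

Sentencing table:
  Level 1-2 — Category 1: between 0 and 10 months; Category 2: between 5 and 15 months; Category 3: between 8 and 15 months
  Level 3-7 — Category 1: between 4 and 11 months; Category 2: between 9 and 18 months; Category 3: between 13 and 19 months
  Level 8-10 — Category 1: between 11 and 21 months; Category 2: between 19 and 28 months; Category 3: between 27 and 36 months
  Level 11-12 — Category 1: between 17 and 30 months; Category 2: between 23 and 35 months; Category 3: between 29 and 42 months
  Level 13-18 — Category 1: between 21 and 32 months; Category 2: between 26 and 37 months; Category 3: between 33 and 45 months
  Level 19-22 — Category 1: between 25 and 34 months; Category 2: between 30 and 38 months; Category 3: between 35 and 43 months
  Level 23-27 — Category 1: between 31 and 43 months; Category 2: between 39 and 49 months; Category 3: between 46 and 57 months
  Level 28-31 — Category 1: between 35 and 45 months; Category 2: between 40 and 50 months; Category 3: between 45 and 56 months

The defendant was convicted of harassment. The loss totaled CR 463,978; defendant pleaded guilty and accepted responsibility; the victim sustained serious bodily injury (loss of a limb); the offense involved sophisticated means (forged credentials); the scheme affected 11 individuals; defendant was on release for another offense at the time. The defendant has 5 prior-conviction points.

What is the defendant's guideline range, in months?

Base offense level for harassment: 14.
A1 applies: 14 − 1 = 13.
A2 applies: 13 + 4 = 17.
A3 applies: 17 + 4 = 21.
A4 does not apply.
A5 applies (level before this adjustment is 21 ≥ 14, so +3): 21 + 3 = 24.
A6 applies (level before this adjustment is 24 ≥ 21, so +3): 24 + 3 = 27.
A7 applies: 27 + 1 = 28.
Final offense level: 28.
Criminal history: 5 prior points → Category 2 (5-7).
Level 28 falls in the 28-31 band.
Grid: Level 28-31 × Category 2 = 40-50 months.

40-50 months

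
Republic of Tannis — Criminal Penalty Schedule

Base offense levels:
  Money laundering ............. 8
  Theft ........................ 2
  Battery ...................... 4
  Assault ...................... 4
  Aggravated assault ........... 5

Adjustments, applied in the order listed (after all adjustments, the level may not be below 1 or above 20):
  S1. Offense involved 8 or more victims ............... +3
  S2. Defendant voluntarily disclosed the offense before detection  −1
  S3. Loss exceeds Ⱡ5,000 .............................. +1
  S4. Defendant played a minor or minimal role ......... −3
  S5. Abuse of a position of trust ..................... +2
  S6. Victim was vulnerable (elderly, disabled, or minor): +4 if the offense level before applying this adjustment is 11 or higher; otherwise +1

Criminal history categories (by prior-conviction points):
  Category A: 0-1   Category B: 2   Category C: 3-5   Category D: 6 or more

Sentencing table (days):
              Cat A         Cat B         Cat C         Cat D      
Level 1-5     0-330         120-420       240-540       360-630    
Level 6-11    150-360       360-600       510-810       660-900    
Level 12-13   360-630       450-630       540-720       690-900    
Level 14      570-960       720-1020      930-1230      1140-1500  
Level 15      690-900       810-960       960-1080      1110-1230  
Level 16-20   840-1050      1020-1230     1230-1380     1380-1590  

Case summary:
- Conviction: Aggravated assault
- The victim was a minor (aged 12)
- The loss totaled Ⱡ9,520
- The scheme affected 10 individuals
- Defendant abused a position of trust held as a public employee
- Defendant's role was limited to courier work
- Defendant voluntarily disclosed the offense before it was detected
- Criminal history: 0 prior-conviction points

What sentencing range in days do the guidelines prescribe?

150-360 days

Base offense level for aggravated assault: 5.
S1 applies: 5 + 3 = 8.
S2 applies: 8 − 1 = 7.
S3 applies: 7 + 1 = 8.
S4 applies: 8 − 3 = 5.
S5 applies: 5 + 2 = 7.
S6 applies (level before this adjustment is 7 < 11, so +1): 7 + 1 = 8.
Final offense level: 8.
Criminal history: 0 prior points → Category A (0-1).
Level 8 falls in the 6-11 band.
Grid: Level 6-11 × Category A = 150-360 days.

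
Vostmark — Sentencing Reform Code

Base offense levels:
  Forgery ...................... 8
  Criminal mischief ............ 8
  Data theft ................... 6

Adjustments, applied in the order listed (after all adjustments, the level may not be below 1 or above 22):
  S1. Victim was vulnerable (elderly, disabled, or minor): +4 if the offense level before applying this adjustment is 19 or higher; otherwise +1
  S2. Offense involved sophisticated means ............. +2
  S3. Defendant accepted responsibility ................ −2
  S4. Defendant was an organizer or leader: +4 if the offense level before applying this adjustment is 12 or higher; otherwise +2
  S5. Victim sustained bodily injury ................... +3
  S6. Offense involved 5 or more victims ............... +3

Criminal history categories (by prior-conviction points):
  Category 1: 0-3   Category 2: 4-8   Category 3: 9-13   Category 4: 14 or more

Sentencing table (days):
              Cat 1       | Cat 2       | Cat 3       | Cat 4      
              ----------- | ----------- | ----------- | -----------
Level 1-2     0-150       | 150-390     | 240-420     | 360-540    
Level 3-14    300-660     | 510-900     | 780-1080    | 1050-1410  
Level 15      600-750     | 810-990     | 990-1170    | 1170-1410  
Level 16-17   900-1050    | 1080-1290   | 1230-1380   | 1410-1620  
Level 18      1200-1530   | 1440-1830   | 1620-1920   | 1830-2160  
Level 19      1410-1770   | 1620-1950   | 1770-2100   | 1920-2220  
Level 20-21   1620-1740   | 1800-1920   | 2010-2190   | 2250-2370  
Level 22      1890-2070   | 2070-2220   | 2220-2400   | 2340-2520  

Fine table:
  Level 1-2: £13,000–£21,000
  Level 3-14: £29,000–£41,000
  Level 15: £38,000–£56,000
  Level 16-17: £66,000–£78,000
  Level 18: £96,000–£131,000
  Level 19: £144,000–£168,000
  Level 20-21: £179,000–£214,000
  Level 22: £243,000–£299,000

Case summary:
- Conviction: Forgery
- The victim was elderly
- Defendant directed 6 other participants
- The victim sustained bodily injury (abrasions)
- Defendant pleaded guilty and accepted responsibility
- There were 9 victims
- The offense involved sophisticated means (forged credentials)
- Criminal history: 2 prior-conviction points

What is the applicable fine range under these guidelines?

Base offense level for forgery: 8.
S1 applies (level before this adjustment is 8 < 19, so +1): 8 + 1 = 9.
S2 applies: 9 + 2 = 11.
S3 applies: 11 − 2 = 9.
S4 applies (level before this adjustment is 9 < 12, so +2): 9 + 2 = 11.
S5 applies: 11 + 3 = 14.
S6 applies: 14 + 3 = 17.
Final offense level: 17.
Level 17 falls in the 16-17 band.
Fine table: Level 16-17 → £66,000–£78,000.

£66,000–£78,000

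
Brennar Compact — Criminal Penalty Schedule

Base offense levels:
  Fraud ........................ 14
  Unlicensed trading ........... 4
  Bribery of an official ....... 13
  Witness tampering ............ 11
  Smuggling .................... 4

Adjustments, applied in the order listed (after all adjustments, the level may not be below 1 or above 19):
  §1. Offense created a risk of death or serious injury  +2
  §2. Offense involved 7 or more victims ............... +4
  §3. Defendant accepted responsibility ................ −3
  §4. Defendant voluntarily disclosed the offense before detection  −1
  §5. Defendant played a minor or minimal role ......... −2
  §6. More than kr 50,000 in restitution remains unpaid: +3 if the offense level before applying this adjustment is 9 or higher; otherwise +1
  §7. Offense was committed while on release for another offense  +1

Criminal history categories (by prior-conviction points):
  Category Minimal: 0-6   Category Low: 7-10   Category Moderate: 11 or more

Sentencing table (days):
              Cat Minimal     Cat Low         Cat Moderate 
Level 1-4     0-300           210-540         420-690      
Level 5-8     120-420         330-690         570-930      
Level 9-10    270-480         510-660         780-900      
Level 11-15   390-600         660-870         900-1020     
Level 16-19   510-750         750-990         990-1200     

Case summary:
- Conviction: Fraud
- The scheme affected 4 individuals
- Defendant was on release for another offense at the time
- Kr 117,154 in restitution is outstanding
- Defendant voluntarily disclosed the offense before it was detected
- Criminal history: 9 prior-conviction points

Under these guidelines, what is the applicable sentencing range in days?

750-990 days

Base offense level for fraud: 14.
§2 does not apply.
§3 does not apply.
§4 applies: 14 − 1 = 13.
§6 applies (level before this adjustment is 13 ≥ 9, so +3): 13 + 3 = 16.
§7 applies: 16 + 1 = 17.
Final offense level: 17.
Criminal history: 9 prior points → Category Low (7-10).
Level 17 falls in the 16-19 band.
Grid: Level 16-19 × Category Low = 750-990 days.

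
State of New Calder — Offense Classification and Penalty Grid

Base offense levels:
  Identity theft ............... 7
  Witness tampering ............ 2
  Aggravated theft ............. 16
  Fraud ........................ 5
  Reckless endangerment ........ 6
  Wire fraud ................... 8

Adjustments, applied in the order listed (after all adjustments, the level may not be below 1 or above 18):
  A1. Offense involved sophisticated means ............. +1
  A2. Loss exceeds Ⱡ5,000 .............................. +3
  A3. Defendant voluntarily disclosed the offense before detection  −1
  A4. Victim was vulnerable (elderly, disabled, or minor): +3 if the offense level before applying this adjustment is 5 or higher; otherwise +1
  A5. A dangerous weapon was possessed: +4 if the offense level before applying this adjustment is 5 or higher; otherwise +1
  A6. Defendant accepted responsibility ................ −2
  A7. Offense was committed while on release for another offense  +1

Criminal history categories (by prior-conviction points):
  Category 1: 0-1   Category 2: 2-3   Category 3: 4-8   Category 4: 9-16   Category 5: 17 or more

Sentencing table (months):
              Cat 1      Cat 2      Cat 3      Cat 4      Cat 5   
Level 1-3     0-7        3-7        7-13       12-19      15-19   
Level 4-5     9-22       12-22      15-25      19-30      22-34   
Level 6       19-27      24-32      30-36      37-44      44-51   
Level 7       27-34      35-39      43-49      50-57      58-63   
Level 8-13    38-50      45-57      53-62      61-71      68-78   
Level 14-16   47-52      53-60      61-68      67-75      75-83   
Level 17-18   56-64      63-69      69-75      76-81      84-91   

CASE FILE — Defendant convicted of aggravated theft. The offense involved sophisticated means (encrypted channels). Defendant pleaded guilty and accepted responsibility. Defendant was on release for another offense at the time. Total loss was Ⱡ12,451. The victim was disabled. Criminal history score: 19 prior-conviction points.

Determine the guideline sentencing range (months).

84-91 months

Base offense level for aggravated theft: 16.
A1 applies: 16 + 1 = 17.
A2 applies: 17 + 3 = 20.
A4 applies (level before this adjustment is 20 ≥ 5, so +3): 20 + 3 = 23.
A5 does not apply.
A6 applies: 23 − 2 = 21.
A7 applies: 21 + 1 = 22.
Level 22 exceeds the maximum of 18; capped at 18.
Final offense level: 18.
Criminal history: 19 prior points → Category 5 (17+).
Level 18 falls in the 17-18 band.
Grid: Level 17-18 × Category 5 = 84-91 months.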